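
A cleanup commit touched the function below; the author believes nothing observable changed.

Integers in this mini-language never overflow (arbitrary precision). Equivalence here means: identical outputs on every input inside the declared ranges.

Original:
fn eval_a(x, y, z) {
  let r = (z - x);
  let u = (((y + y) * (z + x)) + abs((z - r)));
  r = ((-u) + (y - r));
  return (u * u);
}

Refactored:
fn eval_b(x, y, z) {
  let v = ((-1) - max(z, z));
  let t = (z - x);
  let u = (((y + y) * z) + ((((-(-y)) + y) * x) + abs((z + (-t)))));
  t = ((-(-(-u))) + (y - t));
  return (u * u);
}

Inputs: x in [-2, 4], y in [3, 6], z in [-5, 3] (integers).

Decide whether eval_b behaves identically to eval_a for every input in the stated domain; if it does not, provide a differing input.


The two are interchangeable: min/max/abs usage differs, plus statement counts differ, plus arithmetic usage differs, plus local variable names differ, plus constant usage differs, and every declared input agrees.
As a probe, take x=4, y=4, z=0: eval_a runs r becomes -4; next u becomes 36; next r becomes -28; next final value 1296; eval_b runs v becomes -1; next t becomes -4; next u becomes 36; next t becomes -28; next final value 1296; both end at 1296.
An exhaustive pass over the 252 declared inputs shows identical outputs.
verdict: equivalent


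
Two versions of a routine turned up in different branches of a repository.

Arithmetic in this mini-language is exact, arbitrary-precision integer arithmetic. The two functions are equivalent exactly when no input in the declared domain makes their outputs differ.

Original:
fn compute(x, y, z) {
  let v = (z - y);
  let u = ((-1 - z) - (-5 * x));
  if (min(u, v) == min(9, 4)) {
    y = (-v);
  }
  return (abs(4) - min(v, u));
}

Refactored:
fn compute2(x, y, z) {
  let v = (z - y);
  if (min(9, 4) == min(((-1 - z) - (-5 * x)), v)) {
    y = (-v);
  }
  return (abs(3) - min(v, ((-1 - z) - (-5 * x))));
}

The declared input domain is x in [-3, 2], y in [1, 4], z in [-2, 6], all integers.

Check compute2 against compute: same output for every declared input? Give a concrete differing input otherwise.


Try x=-3, y=1, z=-2.
compute: v becomes -3; next u becomes -14; next (min(u, v) == min(9, 4)) evaluates to false; next final value 18
compute2: v becomes -3; next (min(9, 4) == min(((-1 - z) - (-5 * x)), v)) evaluates to false; next final value 17
18 against 17: the behavior changed.
verdict: not equivalent; witness: x=-3, y=1, z=-2


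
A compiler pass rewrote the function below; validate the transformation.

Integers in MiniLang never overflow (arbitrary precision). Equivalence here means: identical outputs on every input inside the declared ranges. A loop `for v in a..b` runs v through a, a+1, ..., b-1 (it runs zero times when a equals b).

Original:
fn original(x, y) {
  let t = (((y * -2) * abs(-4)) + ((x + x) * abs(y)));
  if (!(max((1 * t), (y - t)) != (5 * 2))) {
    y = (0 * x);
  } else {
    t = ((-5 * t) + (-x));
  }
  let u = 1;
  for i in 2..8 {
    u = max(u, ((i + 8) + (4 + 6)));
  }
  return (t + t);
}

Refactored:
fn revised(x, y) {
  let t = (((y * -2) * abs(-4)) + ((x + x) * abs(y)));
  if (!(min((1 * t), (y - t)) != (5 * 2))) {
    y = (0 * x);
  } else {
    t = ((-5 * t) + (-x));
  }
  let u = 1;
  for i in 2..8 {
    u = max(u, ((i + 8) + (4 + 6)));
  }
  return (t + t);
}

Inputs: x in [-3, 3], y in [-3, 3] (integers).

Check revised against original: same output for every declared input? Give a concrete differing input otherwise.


Not equivalent: x=1, y=-1 separates them (20 vs -102).
original: t=10, then (!(max((1 * t), (y - t)) != (5 * 2))) is true, then y=0, then u=1, then (i=2), then u=20, then (i=3), then u=21, then (i=4), then u=22, then (i=5), then u=23, then (i=6), then u=24, then (i=7), then u=25, then returns 20
revised: t=10, then (!(min((1 * t), (y - t)) != (5 * 2))) is false, then t=-51, then u=1, then (i=2), then u=20, then (i=3), then u=21, then (i=4), then u=22, then (i=5), then u=23, then (i=6), then u=24, then (i=7), then u=25, then returns -102
verdict: not equivalent; witness: x=1, y=-1


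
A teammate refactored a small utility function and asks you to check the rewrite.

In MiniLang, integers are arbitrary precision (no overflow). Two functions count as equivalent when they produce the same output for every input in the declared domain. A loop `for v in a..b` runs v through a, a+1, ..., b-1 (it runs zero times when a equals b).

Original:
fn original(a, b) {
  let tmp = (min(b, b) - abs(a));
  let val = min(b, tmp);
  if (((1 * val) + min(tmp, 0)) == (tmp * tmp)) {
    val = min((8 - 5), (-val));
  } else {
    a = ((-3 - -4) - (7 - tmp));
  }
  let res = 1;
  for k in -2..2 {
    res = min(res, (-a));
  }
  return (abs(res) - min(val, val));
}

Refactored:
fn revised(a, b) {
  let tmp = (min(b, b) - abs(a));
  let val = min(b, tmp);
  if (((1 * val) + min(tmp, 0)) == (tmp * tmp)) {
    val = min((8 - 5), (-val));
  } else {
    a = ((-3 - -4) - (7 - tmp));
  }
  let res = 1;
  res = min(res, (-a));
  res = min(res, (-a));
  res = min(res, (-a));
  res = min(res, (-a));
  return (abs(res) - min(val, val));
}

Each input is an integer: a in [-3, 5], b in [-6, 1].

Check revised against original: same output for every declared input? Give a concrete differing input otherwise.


The two are interchangeable: statement counts differ; also local variable names differ; also min/max/abs usage differs; also loop structure differs, and every declared input agrees.
Tracing a=3, b=1: original: tmp becomes -2; next val becomes -2; next (((1 * val) + min(tmp, 0)) == (tmp * tmp)) evaluates to false; next a becomes -8; next res becomes 1; next at k=-2:; next res becomes 1; next at k=-1:; next res becomes 1; next at k=0:; next res becomes 1; next at k=1:; next res becomes 1; next final value 3 | revised: tmp becomes -2; next val becomes -2; next (((1 * val) + min(tmp, 0)) == (tmp * tmp)) evaluates to false; next a becomes -8; next res becomes 1; next res becomes 1; next res becomes 1; next res becomes 1; next res becomes 1; next final value 3 — matching result 3.
An exhaustive pass over the 72 declared inputs shows identical outputs.
verdict: equivalent


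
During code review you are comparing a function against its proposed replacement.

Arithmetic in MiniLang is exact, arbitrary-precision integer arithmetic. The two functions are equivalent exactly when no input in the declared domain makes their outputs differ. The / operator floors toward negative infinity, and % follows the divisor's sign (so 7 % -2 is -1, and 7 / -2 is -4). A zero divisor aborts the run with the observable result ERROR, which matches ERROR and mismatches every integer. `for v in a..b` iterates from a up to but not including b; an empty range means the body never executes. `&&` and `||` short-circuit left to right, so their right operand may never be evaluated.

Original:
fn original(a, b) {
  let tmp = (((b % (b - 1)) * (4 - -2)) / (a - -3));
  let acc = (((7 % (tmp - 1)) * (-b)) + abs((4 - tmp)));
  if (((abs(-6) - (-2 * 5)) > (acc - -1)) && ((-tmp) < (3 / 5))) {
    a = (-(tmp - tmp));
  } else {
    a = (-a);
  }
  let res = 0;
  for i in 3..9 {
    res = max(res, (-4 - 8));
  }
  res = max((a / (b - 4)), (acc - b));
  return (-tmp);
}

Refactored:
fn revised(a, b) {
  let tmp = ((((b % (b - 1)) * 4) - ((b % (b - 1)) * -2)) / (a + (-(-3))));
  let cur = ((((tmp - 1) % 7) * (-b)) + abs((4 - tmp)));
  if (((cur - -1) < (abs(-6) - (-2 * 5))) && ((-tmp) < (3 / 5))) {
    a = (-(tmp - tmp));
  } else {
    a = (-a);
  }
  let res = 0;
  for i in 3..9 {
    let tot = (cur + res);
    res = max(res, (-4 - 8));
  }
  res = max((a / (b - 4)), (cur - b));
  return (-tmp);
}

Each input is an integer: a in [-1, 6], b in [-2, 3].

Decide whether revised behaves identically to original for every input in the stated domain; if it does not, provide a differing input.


Take a=1, b=3.
original: tmp = 1; division by zero -> ERROR
revised: tmp = 1; cur = 3; (((cur - -1) < (abs(-6) - (-2 * 5))) && ((-tmp) < (3 / 5))) -> true; a = 0; res = 0; [i=3]; tot = 3; res = 0; [i=4]; tot = 3; res = 0; [i=5]; tot = 3; res = 0; [i=6]; tot = 3; res = 0; [i=7]; tot = 3; res = 0; [i=8]; tot = 3; res = 0; res = 0; return -1
ERROR against -1: the behavior changed.
verdict: not equivalent; witness: a=1, b=3


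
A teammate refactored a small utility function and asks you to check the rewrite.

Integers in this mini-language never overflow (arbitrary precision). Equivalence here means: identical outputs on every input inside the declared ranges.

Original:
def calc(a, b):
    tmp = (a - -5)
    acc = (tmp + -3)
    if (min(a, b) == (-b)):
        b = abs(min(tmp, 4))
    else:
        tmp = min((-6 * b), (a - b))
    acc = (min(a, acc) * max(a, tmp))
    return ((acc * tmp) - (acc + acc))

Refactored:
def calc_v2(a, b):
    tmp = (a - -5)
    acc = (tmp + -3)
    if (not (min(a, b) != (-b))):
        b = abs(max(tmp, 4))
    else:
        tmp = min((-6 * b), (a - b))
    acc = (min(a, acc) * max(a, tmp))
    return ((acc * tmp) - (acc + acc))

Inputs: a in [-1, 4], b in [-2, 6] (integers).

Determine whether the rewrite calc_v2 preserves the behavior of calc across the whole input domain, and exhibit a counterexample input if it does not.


The one real change (`min(tmp, 4)` became `max(tmp, 4)`) has no effect anywhere in the declared ranges.
One worked example (a=3, b=2) — calc: tmp = 8; acc = 5; (min(a, b) == (-b)) -> false; tmp = -12; acc = 9; return -126; calc_v2: tmp = 8; acc = 5; (not (min(a, b) != (-b))) -> false; tmp = -12; acc = 9; return -126; agreement on -126.
Across all 54 domain points the two functions coincide.
verdict: equivalent


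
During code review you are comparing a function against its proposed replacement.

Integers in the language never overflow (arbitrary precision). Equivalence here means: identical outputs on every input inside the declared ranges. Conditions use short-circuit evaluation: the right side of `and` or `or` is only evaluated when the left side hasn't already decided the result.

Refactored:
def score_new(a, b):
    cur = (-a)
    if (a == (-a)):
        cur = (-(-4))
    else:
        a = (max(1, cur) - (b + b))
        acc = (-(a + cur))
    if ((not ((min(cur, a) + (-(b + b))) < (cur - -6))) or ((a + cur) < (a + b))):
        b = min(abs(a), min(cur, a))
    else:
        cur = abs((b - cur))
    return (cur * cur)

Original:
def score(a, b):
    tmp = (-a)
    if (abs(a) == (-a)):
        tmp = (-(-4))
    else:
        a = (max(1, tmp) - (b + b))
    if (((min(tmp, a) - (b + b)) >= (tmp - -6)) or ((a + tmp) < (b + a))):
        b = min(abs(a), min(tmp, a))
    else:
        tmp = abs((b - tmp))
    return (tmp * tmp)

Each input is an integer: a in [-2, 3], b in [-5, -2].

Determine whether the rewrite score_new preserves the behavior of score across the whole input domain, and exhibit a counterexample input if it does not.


These are not equivalent — on a=-2, b=-5 the outputs split (81 vs 4).
score: tmp becomes 2; next (abs(a) == (-a)) evaluates to true; next tmp becomes 4; next (((min(tmp, a) - (b + b)) >= (tmp - -6)) or ((a + tmp) < (b + a))) evaluates to false; next tmp becomes 9; next final value 81
score_new: cur becomes 2; next (a == (-a)) evaluates to false; next a becomes 12; next acc becomes -14; next ((not ((min(cur, a) + (-(b + b))) < (cur - -6))) or ((a + cur) < (a + b))) evaluates to true; next b becomes 2; next final value 4
verdict: not equivalent; witness: a=-2, b=-5


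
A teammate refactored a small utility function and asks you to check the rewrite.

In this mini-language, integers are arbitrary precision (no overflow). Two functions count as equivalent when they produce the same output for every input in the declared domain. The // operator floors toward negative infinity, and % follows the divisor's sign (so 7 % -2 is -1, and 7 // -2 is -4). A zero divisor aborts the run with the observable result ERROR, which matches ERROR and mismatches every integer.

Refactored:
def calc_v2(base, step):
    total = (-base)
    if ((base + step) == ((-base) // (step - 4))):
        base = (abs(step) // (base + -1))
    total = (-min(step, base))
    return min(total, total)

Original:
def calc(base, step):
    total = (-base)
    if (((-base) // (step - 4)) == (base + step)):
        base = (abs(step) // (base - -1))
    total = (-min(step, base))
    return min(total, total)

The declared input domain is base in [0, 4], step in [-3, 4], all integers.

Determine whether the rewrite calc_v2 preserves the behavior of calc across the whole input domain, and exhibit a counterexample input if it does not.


At base=1, step=-1: calc gives 1, calc_v2 gives ERROR.
verdict: not equivalent; witness: base=1, step=-1


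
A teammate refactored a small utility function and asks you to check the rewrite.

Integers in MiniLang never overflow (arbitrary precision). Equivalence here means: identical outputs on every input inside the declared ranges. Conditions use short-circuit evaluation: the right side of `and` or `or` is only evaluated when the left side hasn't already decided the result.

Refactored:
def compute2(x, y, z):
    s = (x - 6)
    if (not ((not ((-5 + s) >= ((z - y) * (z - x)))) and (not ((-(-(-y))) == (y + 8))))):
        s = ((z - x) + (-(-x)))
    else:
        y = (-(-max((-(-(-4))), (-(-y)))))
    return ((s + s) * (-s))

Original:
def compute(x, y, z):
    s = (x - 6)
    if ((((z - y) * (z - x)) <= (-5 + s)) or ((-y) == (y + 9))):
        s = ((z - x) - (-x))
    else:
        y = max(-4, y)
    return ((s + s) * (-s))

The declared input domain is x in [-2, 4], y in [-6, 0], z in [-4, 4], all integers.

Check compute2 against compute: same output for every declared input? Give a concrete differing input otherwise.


There is a counterexample at x=-2, y=-4, z=-4: -128 on one side, -32 on the other.
compute: s := -8 | ((((z - y) * (z - x)) <= (-5 + s)) or ((-y) == (y + 9))): false | y := -4 | result -128
compute2: s := -8 | (not ((not ((-5 + s) >= ((z - y) * (z - x)))) and (not ((-(-(-y))) == (y + 8))))): true | s := -4 | result -32
verdict: not equivalent; witness: x=-2, y=-4, z=-4


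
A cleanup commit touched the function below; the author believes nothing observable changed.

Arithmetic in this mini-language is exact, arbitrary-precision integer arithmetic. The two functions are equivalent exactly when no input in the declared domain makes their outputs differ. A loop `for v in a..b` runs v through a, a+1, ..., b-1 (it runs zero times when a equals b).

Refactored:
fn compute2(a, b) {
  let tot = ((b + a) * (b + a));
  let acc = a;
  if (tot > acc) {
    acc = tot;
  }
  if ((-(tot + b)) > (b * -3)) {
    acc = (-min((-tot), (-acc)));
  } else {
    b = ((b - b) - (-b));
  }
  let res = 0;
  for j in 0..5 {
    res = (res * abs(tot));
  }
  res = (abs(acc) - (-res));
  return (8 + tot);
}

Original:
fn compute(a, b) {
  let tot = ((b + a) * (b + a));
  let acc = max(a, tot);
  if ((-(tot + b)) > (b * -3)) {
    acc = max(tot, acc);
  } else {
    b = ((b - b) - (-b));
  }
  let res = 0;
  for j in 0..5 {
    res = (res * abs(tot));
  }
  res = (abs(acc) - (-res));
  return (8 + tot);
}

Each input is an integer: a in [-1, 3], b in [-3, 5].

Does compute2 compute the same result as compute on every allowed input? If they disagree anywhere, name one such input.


Although statement counts differ, plus branching structure differs, plus min/max/abs usage differs, plus comparison usage differs, 45/45 inputs agree.
verdict: equivalent


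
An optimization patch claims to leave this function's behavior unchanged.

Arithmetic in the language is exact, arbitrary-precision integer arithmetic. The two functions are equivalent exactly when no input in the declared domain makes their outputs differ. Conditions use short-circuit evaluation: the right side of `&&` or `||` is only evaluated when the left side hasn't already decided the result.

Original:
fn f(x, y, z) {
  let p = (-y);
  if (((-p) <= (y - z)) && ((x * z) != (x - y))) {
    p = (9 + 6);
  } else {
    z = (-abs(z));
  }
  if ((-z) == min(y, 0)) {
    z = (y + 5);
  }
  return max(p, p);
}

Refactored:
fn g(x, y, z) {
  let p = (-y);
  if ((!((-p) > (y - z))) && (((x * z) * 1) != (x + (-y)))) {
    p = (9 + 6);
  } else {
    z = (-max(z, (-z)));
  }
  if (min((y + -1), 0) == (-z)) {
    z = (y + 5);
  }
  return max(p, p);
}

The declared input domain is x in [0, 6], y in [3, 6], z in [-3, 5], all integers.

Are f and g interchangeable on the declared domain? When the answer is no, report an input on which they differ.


Equivalent. Although `0` became `-1`, no input in the stated domain can expose it.
An exhaustive pass over the 252 declared inputs shows identical outputs.
As a probe, take x=6, y=4, z=-2: f runs p becomes -4; next (((-p) <= (y - z)) && ((x * z) != (x - y))) evaluates to true; next p becomes 15; next ((-z) == min(y, 0)) evaluates to false; next final value 15; g runs p becomes -4; next ((!((-p) > (y - z))) && (((x * z) * 1) != (x + (-y)))) evaluates to true; next p becomes 15; next (min((y + -1), 0) == (-z)) evaluates to false; next final value 15; both end at 15.
verdict: equivalent


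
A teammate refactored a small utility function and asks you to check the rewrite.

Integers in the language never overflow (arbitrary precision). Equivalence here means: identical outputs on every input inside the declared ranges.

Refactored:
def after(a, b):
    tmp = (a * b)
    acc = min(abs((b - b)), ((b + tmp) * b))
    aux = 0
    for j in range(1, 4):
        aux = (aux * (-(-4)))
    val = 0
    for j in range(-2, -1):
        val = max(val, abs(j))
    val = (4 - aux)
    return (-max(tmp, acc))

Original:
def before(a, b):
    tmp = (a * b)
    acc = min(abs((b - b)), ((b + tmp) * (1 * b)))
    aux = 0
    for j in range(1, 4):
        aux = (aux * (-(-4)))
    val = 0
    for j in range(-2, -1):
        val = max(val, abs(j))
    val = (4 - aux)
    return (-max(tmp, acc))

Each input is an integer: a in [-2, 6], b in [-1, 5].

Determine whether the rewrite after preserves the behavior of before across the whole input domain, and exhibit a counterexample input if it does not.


The two versions differ — the changes include constant usage differs, and arithmetic usage differs.
One worked example (a=6, b=2) — before: tmp=12, then acc=0, then aux=0, then (j=1), then aux=0, then (j=2), then aux=0, then (j=3), then aux=0, then val=0, then (j=-2), then val=2, then val=4, then returns -12; after: tmp=12, then acc=0, then aux=0, then (j=1), then aux=0, then (j=2), then aux=0, then (j=3), then aux=0, then val=0, then (j=-2), then val=2, then val=4, then returns -12; agreement on -12.
Every one of the 63 inputs gives matching results.
verdict: equivalent


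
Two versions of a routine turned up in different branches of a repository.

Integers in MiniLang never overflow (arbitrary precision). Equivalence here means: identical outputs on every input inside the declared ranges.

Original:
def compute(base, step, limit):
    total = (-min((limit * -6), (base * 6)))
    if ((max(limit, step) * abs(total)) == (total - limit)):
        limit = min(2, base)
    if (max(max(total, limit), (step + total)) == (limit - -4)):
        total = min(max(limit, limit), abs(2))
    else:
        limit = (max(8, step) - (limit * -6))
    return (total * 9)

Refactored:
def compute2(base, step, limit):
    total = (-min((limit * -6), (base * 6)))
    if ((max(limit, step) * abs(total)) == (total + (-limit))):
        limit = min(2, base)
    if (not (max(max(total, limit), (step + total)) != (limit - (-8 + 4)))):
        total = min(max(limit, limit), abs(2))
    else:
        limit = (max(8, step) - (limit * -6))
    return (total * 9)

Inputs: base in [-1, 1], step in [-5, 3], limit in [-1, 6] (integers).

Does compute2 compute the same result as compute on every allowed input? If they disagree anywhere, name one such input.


The two versions differ — the changes include boolean connective usage differs, plus arithmetic usage differs, plus constant usage differs, plus comparison usage differs.
One worked example (base=-1, step=0, limit=6) — compute: total=36, then ((max(limit, step) * abs(total)) == (total - limit)) is false, then (max(max(total, limit), (step + total)) == (limit - -4)) is false, then limit=44, then returns 324; compute2: total=36, then ((max(limit, step) * abs(total)) == (total + (-limit))) is false, then (not (max(max(total, limit), (step + total)) != (limit - (-8 + 4)))) is false, then limit=44, then returns 324; agreement on 324.
Across all 216 domain points the two functions coincide.
verdict: equivalent


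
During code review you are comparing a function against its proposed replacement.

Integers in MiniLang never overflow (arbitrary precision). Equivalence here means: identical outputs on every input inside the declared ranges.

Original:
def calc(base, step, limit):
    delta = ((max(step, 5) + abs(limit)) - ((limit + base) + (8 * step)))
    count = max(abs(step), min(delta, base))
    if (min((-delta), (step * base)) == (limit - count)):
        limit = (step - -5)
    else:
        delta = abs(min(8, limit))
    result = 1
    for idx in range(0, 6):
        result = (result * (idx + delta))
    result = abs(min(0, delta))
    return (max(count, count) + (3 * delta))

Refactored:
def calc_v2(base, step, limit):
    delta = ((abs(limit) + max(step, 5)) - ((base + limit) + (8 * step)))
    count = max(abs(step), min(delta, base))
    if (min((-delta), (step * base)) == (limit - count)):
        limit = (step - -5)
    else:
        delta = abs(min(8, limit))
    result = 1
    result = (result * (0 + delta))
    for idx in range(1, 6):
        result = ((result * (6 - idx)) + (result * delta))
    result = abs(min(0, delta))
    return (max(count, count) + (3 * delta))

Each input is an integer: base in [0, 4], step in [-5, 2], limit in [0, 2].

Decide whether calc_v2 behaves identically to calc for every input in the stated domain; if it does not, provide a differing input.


The two versions differ — the changes include loop structure differs; also arithmetic usage differs; also statement counts differ; also constant usage differs.
Spot check at base=0, step=2, limit=0 — calc: delta := -11 | count := 2 | (min((-delta), (step * base)) == (limit - count)): false | delta := 0 | result := 1 | iter idx=0: | result := 0 | iter idx=1: | result := 0 | iter idx=2: | result := 0 | iter idx=3: | result := 0 | iter idx=4: | result := 0 | iter idx=5: | result := 0 | result := 0 | result 2. calc_v2: delta := -11 | count := 2 | (min((-delta), (step * base)) == (limit - count)): false | delta := 0 | result := 1 | result := 0 | iter idx=1: | result := 0 | iter idx=2: | result := 0 | iter idx=3: | result := 0 | iter idx=4: | result := 0 | iter idx=5: | result := 0 | result := 0 | result 2. Both give 2.
An exhaustive pass over the 120 declared inputs shows identical outputs.
verdict: equivalent


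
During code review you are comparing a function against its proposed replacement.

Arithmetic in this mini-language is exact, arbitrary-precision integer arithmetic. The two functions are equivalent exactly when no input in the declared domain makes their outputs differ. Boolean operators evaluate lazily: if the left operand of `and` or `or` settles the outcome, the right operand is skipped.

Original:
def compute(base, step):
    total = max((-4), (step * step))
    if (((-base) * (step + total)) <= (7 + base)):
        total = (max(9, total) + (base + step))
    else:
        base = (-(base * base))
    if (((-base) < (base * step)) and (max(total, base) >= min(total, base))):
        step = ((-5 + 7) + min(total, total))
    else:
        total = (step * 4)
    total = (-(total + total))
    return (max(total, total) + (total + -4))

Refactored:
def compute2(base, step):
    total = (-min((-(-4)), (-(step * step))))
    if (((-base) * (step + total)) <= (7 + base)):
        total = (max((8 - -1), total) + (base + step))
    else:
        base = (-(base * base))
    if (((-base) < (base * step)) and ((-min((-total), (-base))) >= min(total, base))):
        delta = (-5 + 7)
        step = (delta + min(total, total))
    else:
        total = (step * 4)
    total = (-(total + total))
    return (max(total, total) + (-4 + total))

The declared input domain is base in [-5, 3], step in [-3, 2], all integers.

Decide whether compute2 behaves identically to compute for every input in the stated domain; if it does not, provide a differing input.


Behavior is preserved: although constant usage differs, statement counts differ, min/max/abs usage differs, local variable names differ, arithmetic usage differs, the outputs never diverge.
Spot check at base=0, step=-2 — compute: total := 4 | (((-base) * (step + total)) <= (7 + base)): true | total := 7 | (((-base) < (base * step)) and (max(total, base) >= min(total, base))): false | total := -8 | total := 16 | result 28. compute2: total := 4 | (((-base) * (step + total)) <= (7 + base)): true | total := 7 | (((-base) < (base * step)) and ((-min((-total), (-base))) >= min(total, base))): false | total := -8 | total := 16 | result 28. Both give 28.
Sweeping the whole domain (54 inputs) finds no disagreement.
verdict: equivalent


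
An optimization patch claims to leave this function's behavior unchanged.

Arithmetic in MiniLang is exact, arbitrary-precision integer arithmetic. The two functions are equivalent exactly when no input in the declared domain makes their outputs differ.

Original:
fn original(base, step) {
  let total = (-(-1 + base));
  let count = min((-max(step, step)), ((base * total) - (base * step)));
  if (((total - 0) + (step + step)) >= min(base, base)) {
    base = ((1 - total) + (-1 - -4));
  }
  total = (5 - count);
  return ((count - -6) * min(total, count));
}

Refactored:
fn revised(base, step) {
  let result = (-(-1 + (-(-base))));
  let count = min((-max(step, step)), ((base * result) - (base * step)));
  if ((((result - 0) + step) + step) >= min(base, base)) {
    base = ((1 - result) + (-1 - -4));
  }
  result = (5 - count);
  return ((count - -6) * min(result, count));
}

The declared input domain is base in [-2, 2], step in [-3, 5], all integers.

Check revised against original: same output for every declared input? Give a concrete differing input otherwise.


Although local variable names differ, 45/45 inputs agree.
verdict: equivalent


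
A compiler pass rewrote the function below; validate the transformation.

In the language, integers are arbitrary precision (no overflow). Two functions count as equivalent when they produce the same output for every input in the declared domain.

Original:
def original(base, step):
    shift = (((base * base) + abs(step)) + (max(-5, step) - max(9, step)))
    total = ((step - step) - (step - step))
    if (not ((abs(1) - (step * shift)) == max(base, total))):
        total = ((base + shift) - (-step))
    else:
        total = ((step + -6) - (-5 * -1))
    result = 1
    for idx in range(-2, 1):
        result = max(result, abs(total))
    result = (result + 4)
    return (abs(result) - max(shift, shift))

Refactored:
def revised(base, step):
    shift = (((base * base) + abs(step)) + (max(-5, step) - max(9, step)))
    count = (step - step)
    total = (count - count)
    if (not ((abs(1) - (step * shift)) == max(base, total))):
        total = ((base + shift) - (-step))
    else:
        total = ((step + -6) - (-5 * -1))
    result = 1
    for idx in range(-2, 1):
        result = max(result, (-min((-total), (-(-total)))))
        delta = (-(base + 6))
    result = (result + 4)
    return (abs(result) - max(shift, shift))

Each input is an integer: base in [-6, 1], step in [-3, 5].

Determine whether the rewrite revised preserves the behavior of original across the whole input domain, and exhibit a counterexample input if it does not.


Differences: local variable names differ, plus statement counts differ, plus constant usage differs, plus min/max/abs usage differs, plus arithmetic usage differs — yet all 72 inputs agree.
verdict: equivalent


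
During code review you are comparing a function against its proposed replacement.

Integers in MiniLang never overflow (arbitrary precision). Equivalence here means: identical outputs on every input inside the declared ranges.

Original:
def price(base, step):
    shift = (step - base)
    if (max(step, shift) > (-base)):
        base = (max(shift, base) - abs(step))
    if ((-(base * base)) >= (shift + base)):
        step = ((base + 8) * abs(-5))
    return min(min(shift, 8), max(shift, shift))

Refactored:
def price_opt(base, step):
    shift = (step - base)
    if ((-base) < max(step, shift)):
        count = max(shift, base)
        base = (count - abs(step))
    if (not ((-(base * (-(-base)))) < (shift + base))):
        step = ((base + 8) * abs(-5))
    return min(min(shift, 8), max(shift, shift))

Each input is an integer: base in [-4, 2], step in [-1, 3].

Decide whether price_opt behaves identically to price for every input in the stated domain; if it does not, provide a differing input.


This is a faithful refactor — boolean connective usage differs, plus local variable names differ, plus statement counts differ, plus comparison usage differs, but the computed results match everywhere.
One worked example (base=2, step=0) — price: shift := -2 | (max(step, shift) > (-base)): true | base := 2 | ((-(base * base)) >= (shift + base)): false | result -2; price_opt: shift := -2 | ((-base) < max(step, shift)): true | count := 2 | base := 2 | (not ((-(base * (-(-base)))) < (shift + base))): false | result -2; agreement on -2.
Across all 35 domain points the two functions coincide.
verdict: equivalent


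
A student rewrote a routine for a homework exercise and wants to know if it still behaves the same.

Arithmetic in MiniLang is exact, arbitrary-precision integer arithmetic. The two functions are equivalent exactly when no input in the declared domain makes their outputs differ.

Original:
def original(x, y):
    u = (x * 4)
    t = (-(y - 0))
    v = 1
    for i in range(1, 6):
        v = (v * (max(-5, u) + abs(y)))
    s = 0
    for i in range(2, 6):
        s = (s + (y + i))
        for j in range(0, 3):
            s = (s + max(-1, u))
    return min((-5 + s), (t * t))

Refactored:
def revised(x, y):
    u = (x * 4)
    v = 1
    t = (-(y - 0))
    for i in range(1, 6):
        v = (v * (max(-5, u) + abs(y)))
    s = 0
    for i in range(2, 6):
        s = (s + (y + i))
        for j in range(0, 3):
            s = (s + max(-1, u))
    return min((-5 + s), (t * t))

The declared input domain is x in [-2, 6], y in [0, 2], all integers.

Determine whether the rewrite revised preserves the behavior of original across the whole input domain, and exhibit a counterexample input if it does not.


Equivalent — the differences include same computation, different form, yet no declared input distinguishes the two.
Spot check at x=5, y=0 — original: u becomes 20; next t becomes 0; next v becomes 1; next at i=1:; next v becomes 20; next at i=2:; next v becomes 400; next at i=3:; next v becomes 8000; next at i=4:; next v becomes 160000; next at i=5:; next v becomes 3200000; next s becomes 0; next at i=2:; next s becomes 2; next at j=0:; next s becomes 22; next at j=1:; next s becomes 42; next at j=2:; next s becomes 62; next at i=3:; next s becomes 65; next at j=0:; next s becomes 85; next at j=1:; next s becomes 105; next at j=2:; next s becomes 125; next at i=4:; next s becomes 129; next at j=0:; next s becomes 149; next at j=1:; next s becomes 169; next at j=2:; next s becomes 189; next at i=5:; next s becomes 194; next at j=0:; next s becomes 214; next at j=1:; next s becomes 234; next at j=2:; next s becomes 254; next final value 0. revised: u becomes 20; next v becomes 1; next t becomes 0; next at i=1:; next v becomes 20; next at i=2:; next v becomes 400; next at i=3:; next v becomes 8000; next at i=4:; next v becomes 160000; next at i=5:; next v becomes 3200000; next s becomes 0; next at i=2:; next s becomes 2; next at j=0:; next s becomes 22; next at j=1:; next s becomes 42; next at j=2:; next s becomes 62; next at i=3:; next s becomes 65; next at j=0:; next s becomes 85; next at j=1:; next s becomes 105; next at j=2:; next s becomes 125; next at i=4:; next s becomes 129; next at j=0:; next s becomes 149; next at j=1:; next s becomes 169; next at j=2:; next s becomes 189; next at i=5:; next s becomes 194; next at j=0:; next s becomes 214; next at j=1:; next s becomes 234; next at j=2:; next s becomes 254; next final value 0. Both give 0.
Across all 27 domain points the two functions coincide.
verdict: equivalent


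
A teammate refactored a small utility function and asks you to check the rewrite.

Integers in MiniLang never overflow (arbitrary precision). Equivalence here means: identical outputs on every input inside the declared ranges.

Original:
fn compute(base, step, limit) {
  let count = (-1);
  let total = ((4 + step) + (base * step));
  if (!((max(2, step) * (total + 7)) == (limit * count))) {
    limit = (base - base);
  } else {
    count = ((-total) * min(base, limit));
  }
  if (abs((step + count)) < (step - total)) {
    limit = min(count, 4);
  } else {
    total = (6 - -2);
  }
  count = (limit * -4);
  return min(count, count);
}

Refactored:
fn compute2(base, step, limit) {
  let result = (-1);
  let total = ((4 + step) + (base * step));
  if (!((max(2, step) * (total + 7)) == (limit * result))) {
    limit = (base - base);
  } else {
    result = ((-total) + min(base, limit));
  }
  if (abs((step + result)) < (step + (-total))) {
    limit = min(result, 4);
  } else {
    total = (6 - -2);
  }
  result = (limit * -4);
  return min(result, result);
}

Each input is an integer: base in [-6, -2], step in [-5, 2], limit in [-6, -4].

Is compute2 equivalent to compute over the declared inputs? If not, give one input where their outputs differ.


Evaluate both at base=-5, step=2, limit=-6.
compute: count := -1 | total := -4 | (!((max(2, step) * (total + 7)) == (limit * count))): false | count := -24 | (abs((step + count)) < (step - total)): false | total := 8 | count := 24 | result 24
compute2: result := -1 | total := -4 | (!((max(2, step) * (total + 7)) == (limit * result))): false | result := -2 | (abs((step + result)) < (step + (-total))): true | limit := -2 | result := 8 | result 8
24 vs 8 — the two versions disagree here.
verdict: not equivalent; witness: base=-5, step=2, limit=-6


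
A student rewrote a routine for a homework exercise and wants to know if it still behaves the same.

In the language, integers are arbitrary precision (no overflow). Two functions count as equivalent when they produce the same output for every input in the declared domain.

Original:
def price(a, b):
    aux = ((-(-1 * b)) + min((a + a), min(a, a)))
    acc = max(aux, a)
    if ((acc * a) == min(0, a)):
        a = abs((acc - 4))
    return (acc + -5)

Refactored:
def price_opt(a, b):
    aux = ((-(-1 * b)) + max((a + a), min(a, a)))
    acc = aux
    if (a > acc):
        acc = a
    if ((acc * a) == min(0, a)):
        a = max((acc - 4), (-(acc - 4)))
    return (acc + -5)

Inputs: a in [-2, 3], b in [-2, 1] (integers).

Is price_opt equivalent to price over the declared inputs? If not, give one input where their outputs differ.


Run the pair on a=-2, b=1.
price: aux = -3; acc = -2; ((acc * a) == min(0, a)) -> false; return -7
price_opt: aux = -1; acc = -1; (a > acc) -> false; ((acc * a) == min(0, a)) -> false; return -6
-7 and -6 differ, so these are not the same function on this domain.
verdict: not equivalent; witness: a=-2, b=1


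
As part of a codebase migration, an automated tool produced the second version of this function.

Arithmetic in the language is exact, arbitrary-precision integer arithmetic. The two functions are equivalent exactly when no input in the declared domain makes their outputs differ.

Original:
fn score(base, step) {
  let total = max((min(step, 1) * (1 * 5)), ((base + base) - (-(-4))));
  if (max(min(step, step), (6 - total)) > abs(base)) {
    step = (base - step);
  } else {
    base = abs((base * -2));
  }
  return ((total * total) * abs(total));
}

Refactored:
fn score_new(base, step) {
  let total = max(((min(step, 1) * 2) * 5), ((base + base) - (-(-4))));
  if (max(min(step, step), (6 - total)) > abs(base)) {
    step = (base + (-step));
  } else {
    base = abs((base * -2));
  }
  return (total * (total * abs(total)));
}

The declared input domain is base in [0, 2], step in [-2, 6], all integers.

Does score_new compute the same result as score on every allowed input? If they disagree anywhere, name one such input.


The rewrite breaks on base=0, step=1, where the results are 125 and 1000.
score: total = 5; (max(min(step, step), (6 - total)) > abs(base)) -> true; step = -1; return 125
score_new: total = 10; (max(min(step, step), (6 - total)) > abs(base)) -> true; step = -1; return 1000
verdict: not equivalent; witness: base=0, step=1


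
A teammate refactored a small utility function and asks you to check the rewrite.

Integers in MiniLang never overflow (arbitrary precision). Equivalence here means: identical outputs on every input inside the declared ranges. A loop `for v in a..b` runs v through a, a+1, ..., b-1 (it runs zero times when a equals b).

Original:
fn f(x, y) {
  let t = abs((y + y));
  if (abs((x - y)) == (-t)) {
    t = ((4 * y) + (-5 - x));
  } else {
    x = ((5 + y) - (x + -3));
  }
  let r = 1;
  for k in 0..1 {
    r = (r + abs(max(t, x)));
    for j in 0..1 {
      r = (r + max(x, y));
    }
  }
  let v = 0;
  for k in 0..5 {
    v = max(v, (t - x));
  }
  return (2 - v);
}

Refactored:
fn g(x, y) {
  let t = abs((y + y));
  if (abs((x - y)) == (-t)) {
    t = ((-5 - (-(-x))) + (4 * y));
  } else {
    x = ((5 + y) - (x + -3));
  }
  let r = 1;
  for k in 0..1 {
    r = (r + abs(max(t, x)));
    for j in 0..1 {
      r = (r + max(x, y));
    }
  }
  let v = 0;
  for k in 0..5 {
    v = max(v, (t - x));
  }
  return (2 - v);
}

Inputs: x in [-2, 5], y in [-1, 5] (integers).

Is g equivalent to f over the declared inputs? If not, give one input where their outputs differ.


The two versions differ — the changes include same computation, different form.
Spot check at x=5, y=-1 — f: t becomes 2; next (abs((x - y)) == (-t)) evaluates to false; next x becomes 2; next r becomes 1; next at k=0:; next r becomes 3; next at j=0:; next r becomes 5; next v becomes 0; next at k=0:; next v becomes 0; next at k=1:; next v becomes 0; next at k=2:; next v becomes 0; next at k=3:; next v becomes 0; next at k=4:; next v becomes 0; next final value 2. g: t becomes 2; next (abs((x - y)) == (-t)) evaluates to false; next x becomes 2; next r becomes 1; next at k=0:; next r becomes 3; next at j=0:; next r becomes 5; next v becomes 0; next at k=0:; next v becomes 0; next at k=1:; next v becomes 0; next at k=2:; next v becomes 0; next at k=3:; next v becomes 0; next at k=4:; next v becomes 0; next final value 2. Both give 2.
Checked all 56 inputs in the declared domain: the outputs agree on every one.
verdict: equivalent


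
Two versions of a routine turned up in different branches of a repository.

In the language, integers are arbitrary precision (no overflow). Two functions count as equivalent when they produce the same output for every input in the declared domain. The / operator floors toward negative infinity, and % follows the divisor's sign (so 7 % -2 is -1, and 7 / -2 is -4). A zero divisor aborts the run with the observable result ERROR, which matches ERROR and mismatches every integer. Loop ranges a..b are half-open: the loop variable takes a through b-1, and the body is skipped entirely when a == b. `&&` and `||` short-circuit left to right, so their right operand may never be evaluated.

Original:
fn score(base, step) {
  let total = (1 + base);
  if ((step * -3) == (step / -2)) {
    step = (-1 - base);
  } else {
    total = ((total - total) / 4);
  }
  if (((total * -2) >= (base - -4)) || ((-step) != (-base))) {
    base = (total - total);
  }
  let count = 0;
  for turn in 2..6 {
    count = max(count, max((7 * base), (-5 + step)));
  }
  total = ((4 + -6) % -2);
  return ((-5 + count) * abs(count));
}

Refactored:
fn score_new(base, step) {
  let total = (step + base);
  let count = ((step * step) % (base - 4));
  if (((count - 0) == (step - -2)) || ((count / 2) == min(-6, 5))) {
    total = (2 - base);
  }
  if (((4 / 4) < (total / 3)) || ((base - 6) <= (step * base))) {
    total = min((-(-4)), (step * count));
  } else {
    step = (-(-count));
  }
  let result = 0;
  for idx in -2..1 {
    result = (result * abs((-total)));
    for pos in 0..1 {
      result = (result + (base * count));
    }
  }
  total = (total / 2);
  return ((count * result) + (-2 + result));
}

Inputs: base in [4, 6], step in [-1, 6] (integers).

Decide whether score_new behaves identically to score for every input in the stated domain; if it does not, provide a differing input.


On input base=4, step=-1, score returns 0 while score_new returns ERROR.
verdict: not equivalent; witness: base=4, step=-1
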